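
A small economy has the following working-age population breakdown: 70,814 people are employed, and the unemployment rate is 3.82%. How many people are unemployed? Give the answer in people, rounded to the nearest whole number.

Let U be the number unemployed. The labor force is E + U, and U/(E+U) = 0.0382.
So U = 0.0382 × 70,814 / (1 − 0.0382) = 2705.09 / 0.9618 ≈ 2,813.

About 2,813 are unemployed.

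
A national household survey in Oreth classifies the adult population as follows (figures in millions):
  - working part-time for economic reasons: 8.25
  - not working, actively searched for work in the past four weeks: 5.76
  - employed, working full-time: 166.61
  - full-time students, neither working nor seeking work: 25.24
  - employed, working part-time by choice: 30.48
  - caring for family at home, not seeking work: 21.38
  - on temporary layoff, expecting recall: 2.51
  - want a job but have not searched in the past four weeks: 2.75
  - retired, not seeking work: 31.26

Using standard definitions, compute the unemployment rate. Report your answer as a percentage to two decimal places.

Employed = 8.25 + 166.61 + 30.48 = 205.34 million (anyone who worked, including part-time for economic reasons, counts as employed).
Unemployed = 5.76 + 2.51 = 8.27 million (jobless and actively searching, or on temporary layoff).
Labor force = 205.34 + 8.27 = 213.61 million.
Unemployment rate = 8.27 / 213.61 = 3.87%.

Unemployment rate ≈ 3.87%.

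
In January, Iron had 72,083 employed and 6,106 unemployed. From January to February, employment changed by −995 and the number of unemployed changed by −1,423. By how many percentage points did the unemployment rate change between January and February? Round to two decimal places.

The unemployment rate changed by −1.63 percentage points.

January: labor force = 72,083 + 6,106 = 78,189; u = 6,106/78,189 = 7.81%.
February: labor force = 71,088 + 4,683 = 75,771; u = 4,683/75,771 = 6.18%.
Change = 6.18% − 7.81% = −1.63 pp.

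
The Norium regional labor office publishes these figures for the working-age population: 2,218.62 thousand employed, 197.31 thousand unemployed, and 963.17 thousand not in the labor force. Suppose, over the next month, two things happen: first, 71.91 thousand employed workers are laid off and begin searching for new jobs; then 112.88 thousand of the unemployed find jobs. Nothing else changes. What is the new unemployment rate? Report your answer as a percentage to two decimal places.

New unemployment rate ≈ 6.47%.

Initially, labor force = 2,218.62 + 197.31 = 2,415.93 thousand, so u = 197.31/2,415.93 = 8.17%.
After the first change, employed falls and unemployed rises by 71.91; labor force unchanged → E = 2,146.71, U = 269.22, labor force = 2,415.93 thousand.
After the second change, unemployed falls and employed rises by 112.88; labor force unchanged → E = 2,259.59, U = 156.34, labor force = 2,415.93 thousand.
New unemployment rate = 156.34 / 2,415.93 = 6.47%.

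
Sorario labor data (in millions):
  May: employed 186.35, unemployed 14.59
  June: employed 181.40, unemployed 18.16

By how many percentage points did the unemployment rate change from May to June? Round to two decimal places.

The unemployment rate changed by +1.84 percentage points.

May: labor force = 186.35 + 14.59 = 200.94; u = 14.59/200.94 = 7.26%.
June: labor force = 181.40 + 18.16 = 199.56; u = 18.16/199.56 = 9.10%.
Change = 9.10% − 7.26% = +1.84 pp.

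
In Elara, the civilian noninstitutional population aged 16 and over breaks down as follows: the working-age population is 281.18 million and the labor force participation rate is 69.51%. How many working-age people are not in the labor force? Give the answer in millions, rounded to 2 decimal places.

Share not in the labor force = 1 − 0.6951 = 0.3049.
Not in labor force = 0.3049 × 281.18 ≈ 85.73 million.

About 85.73 million are not in the labor force.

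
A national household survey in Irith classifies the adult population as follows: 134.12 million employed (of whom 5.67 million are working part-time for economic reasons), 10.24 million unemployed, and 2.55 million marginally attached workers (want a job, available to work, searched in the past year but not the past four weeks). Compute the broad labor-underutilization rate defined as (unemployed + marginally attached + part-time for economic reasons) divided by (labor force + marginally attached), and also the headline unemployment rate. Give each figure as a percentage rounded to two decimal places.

Broad underutilization rate ≈ 12.57%; headline unemployment rate ≈ 7.09%.

Labor force = 134.12 + 10.24 = 144.36 million.
Numerator = 10.24 + 2.55 + 5.67 = 18.46 million.
Denominator = 144.36 + 2.55 = 146.91 million.
Broad rate = 18.46 / 146.91 = 12.57%.
Headline unemployment rate = 10.24 / 144.36 = 7.09%.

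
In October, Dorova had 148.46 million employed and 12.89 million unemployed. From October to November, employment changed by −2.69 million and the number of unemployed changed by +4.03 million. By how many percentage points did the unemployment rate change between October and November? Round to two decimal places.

October: labor force = 148.46 + 12.89 = 161.35; u = 12.89/161.35 = 7.99%.
November: labor force = 145.77 + 16.92 = 162.69; u = 16.92/162.69 = 10.40%.
Change = 10.40% − 7.99% = +2.41 pp.

The unemployment rate changed by +2.41 percentage points.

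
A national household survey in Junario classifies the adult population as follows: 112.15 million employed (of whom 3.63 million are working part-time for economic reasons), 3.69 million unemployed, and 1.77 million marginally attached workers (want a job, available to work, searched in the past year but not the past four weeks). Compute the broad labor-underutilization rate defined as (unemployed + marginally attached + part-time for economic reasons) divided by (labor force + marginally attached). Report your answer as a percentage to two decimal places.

Broad underutilization rate ≈ 7.73%.

Labor force = 112.15 + 3.69 = 115.84 million.
Numerator = 3.69 + 1.77 + 3.63 = 9.09 million.
Denominator = 115.84 + 1.77 = 117.61 million.
Broad rate = 9.09 / 117.61 = 7.73%.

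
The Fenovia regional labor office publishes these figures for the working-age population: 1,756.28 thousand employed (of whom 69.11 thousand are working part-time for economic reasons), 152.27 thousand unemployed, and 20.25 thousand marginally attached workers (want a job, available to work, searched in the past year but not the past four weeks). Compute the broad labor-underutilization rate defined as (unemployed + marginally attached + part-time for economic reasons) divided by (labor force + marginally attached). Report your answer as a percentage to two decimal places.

Labor force = 1,756.28 + 152.27 = 1,908.55 thousand.
Numerator = 152.27 + 20.25 + 69.11 = 241.63 thousand.
Denominator = 1,908.55 + 20.25 = 1,928.80 thousand.
Broad rate = 241.63 / 1,928.80 = 12.53%.

Broad underutilization rate ≈ 12.53%.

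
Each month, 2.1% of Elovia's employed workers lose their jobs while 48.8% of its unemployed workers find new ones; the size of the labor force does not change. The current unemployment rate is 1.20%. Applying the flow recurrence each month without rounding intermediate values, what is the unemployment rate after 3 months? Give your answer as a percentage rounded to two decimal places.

Unemployment rate after three months ≈ 3.78%.

With a fixed labor force, u_{t+1} = u_t + s·(1−u_t) − f·u_t = u_t·(1−s−f) + s.
Here 1−s−f = 0.491 and s = 0.021.
u_1 = 0.012000 × 0.491 + 0.021 = 0.026892.
u_2 = 0.026892 × 0.491 + 0.021 = 0.034204.
u_3 = 0.034204 × 0.491 + 0.021 = 0.037794.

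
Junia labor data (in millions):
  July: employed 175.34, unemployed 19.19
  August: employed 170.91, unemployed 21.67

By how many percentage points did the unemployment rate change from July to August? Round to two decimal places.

July: labor force = 175.34 + 19.19 = 194.53; u = 19.19/194.53 = 9.86%.
August: labor force = 170.91 + 21.67 = 192.58; u = 21.67/192.58 = 11.25%.
Change = 11.25% − 9.86% = +1.39 pp.

The unemployment rate changed by +1.39 percentage points.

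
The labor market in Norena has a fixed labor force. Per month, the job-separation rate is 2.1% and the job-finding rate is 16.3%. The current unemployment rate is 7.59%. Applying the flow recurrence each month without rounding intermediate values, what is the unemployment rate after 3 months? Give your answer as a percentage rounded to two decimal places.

With a fixed labor force, u_{t+1} = u_t + s·(1−u_t) − f·u_t = u_t·(1−s−f) + s.
Here 1−s−f = 0.816 and s = 0.021.
u_1 = 0.075900 × 0.816 + 0.021 = 0.082934.
u_2 = 0.082934 × 0.816 + 0.021 = 0.088674.
u_3 = 0.088674 × 0.816 + 0.021 = 0.093358.

Unemployment rate after three months ≈ 9.34%.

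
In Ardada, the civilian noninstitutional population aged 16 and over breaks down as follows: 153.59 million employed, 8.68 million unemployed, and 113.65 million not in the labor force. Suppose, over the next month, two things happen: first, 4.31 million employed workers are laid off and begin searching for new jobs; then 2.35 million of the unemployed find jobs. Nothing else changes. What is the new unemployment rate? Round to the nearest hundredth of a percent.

Initially, labor force = 153.59 + 8.68 = 162.27 million, so u = 8.68/162.27 = 5.35%.
After the first change, employed falls and unemployed rises by 4.31; labor force unchanged → E = 149.28, U = 12.99, labor force = 162.27 million.
After the second change, unemployed falls and employed rises by 2.35; labor force unchanged → E = 151.63, U = 10.64, labor force = 162.27 million.
New unemployment rate = 10.64 / 162.27 = 6.56%.

New unemployment rate ≈ 6.56%.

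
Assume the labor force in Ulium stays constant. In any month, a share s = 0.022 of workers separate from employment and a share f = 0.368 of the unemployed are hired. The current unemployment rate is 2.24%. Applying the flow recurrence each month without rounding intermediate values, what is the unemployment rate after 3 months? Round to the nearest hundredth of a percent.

Unemployment rate after three months ≈ 4.87%.

With a fixed labor force, u_{t+1} = u_t + s·(1−u_t) − f·u_t = u_t·(1−s−f) + s.
Here 1−s−f = 0.610 and s = 0.022.
u_1 = 0.022400 × 0.610 + 0.022 = 0.035664.
u_2 = 0.035664 × 0.610 + 0.022 = 0.043755.
u_3 = 0.043755 × 0.610 + 0.022 = 0.048691.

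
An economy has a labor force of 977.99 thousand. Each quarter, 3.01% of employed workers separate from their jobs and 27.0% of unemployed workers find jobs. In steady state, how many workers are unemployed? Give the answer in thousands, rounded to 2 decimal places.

Steady-state unemployment rate u* = s/(s+f) = 3.01/(3.01+27.0) = 0.100300.
Unemployed = u* × labor force = 0.100300 × 977.99 ≈ 98.09 thousand.

About 98.09 thousand are unemployed in steady state.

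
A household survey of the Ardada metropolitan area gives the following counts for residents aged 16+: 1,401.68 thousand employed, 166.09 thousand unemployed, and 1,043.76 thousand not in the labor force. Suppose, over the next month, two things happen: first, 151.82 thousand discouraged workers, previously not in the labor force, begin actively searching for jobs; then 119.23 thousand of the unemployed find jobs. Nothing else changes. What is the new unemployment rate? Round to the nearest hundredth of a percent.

Initially, labor force = 1,401.68 + 166.09 = 1,567.77 thousand, so u = 166.09/1,567.77 = 10.59%.
After the first change, unemployed and labor force both rise by 151.82 → E = 1,401.68, U = 317.91, labor force = 1,719.59 thousand.
After the second change, unemployed falls and employed rises by 119.23; labor force unchanged → E = 1,520.91, U = 198.68, labor force = 1,719.59 thousand.
New unemployment rate = 198.68 / 1,719.59 = 11.55%.

New unemployment rate ≈ 11.55%.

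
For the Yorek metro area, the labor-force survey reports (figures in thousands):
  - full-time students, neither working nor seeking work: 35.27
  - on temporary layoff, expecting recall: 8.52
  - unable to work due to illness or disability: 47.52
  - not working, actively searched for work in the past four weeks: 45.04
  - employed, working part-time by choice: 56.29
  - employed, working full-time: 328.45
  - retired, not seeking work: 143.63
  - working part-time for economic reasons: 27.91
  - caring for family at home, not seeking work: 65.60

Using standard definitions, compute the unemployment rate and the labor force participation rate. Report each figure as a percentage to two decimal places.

Unemployment rate ≈ 11.49%; labor force participation rate ≈ 61.49%.

Employed = 56.29 + 328.45 + 27.91 = 412.65 thousand (anyone who worked, including part-time for economic reasons, counts as employed).
Unemployed = 8.52 + 45.04 = 53.56 thousand (jobless and actively searching, or on temporary layoff).
Labor force = 412.65 + 53.56 = 466.21 thousand.
Not in labor force = 35.27 + 47.52 + 143.63 + 65.60 = 292.02 thousand (those not working and not actively searching are outside the labor force).
Civilian working-age population = 466.21 + 292.02 = 758.23 thousand.
Unemployment rate = 53.56 / 466.21 = 11.49%.
Labor force participation rate = 466.21 / 758.23 = 61.49%.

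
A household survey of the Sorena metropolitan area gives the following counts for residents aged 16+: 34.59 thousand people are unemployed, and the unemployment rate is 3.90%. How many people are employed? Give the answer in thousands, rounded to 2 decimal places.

About 852.33 thousand are employed.

Labor force = U / u = 34.59 / 0.0390 ≈ 886.92 thousand.
Employed = labor force − unemployed = 886.92 − 34.59 = 852.33 thousand.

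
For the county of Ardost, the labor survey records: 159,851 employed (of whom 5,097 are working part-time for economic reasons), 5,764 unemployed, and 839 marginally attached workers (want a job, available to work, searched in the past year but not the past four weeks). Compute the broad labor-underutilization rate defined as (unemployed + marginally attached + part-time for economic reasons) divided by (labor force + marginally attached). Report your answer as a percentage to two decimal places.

Broad underutilization rate ≈ 7.03%.

Labor force = 159,851 + 5,764 = 165,615.
Numerator = 5,764 + 839 + 5,097 = 11,700.
Denominator = 165,615 + 839 = 166,454.
Broad rate = 11,700 / 166,454 = 7.03%.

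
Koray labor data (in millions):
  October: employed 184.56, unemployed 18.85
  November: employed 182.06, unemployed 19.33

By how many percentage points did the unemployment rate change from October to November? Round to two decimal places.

The unemployment rate changed by +0.33 percentage points.

October: labor force = 184.56 + 18.85 = 203.41; u = 18.85/203.41 = 9.27%.
November: labor force = 182.06 + 19.33 = 201.39; u = 19.33/201.39 = 9.60%.
Change = 9.60% − 9.27% = +0.33 pp.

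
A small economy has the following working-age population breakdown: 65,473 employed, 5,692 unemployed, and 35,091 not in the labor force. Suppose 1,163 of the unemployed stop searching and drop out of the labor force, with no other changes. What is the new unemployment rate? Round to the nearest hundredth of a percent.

New unemployment rate ≈ 6.47%.

Initially, labor force = 65,473 + 5,692 = 71,165, so u = 5,692/71,165 = 8.00%.
After the change, unemployed and labor force both fall by 1,163 → E = 65,473, U = 4,529, labor force = 70,002.
New unemployment rate = 4,529 / 70,002 = 6.47%.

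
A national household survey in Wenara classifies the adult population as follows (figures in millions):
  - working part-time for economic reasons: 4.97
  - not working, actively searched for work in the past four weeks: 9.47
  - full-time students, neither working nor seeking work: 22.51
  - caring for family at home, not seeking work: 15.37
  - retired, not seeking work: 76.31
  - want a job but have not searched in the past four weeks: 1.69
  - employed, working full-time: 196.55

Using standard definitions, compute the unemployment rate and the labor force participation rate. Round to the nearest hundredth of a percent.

Unemployment rate ≈ 4.49%; labor force participation rate ≈ 64.55%.

Employed = 4.97 + 196.55 = 201.52 million (anyone who worked, including part-time for economic reasons, counts as employed).
Unemployed = 9.47 million.
Labor force = 201.52 + 9.47 = 210.99 million.
Not in labor force = 22.51 + 15.37 + 76.31 + 1.69 = 115.88 million (those not working and not actively searching are outside the labor force — including those who want a job but have given up searching).
Civilian working-age population = 210.99 + 115.88 = 326.87 million.
Unemployment rate = 9.47 / 210.99 = 4.49%.
Labor force participation rate = 210.99 / 326.87 = 64.55%.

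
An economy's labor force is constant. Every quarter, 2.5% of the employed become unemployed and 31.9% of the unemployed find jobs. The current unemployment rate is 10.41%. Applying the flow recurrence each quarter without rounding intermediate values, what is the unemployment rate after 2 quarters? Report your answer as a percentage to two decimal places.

With a fixed labor force, u_{t+1} = u_t + s·(1−u_t) − f·u_t = u_t·(1−s−f) + s.
Here 1−s−f = 0.656 and s = 0.025.
u_1 = 0.104100 × 0.656 + 0.025 = 0.093290.
u_2 = 0.093290 × 0.656 + 0.025 = 0.086198.

Unemployment rate after two quarters ≈ 8.62%.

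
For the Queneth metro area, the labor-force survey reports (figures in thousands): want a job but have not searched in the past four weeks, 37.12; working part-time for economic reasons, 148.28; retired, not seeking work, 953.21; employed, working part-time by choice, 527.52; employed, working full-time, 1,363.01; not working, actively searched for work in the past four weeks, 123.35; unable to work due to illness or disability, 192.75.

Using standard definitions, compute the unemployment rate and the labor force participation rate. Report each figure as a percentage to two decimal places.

Unemployment rate ≈ 5.70%; labor force participation rate ≈ 64.63%.

Employed = 148.28 + 527.52 + 1,363.01 = 2,038.81 thousand (anyone who worked, including part-time for economic reasons, counts as employed).
Unemployed = 123.35 thousand.
Labor force = 2,038.81 + 123.35 = 2,162.16 thousand.
Not in labor force = 37.12 + 953.21 + 192.75 = 1,183.08 thousand (those not working and not actively searching are outside the labor force — including those who want a job but have given up searching).
Civilian working-age population = 2,162.16 + 1,183.08 = 3,345.24 thousand.
Unemployment rate = 123.35 / 2,162.16 = 5.70%.
Labor force participation rate = 2,162.16 / 3,345.24 = 64.63%.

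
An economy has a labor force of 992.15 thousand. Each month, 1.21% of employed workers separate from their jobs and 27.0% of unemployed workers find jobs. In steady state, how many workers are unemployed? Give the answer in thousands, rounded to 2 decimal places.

About 42.56 thousand are unemployed in steady state.

Steady-state unemployment rate u* = s/(s+f) = 1.21/(1.21+27.0) = 0.042893.
Unemployed = u* × labor force = 0.042893 × 992.15 ≈ 42.56 thousand.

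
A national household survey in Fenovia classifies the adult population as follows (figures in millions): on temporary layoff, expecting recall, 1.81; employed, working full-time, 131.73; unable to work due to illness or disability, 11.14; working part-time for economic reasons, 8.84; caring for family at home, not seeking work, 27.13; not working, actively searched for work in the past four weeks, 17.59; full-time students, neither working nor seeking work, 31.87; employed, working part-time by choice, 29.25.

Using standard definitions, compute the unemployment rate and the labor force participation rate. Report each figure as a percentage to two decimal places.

Unemployment rate ≈ 10.25%; labor force participation rate ≈ 72.96%.

Employed = 131.73 + 8.84 + 29.25 = 169.82 million (anyone who worked, including part-time for economic reasons, counts as employed).
Unemployed = 1.81 + 17.59 = 19.40 million (jobless and actively searching, or on temporary layoff).
Labor force = 169.82 + 19.40 = 189.22 million.
Not in labor force = 11.14 + 27.13 + 31.87 = 70.14 million (those not working and not actively searching are outside the labor force).
Civilian working-age population = 189.22 + 70.14 = 259.36 million.
Unemployment rate = 19.40 / 189.22 = 10.25%.
Labor force participation rate = 189.22 / 259.36 = 72.96%.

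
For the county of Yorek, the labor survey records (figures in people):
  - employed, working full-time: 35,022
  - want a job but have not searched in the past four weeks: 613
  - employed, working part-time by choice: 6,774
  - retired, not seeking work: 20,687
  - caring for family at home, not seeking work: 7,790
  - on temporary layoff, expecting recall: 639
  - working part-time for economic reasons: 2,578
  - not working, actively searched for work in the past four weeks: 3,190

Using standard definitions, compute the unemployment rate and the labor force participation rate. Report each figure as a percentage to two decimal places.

Employed = 35,022 + 6,774 + 2,578 = 44,374 (anyone who worked, including part-time for economic reasons, counts as employed).
Unemployed = 639 + 3,190 = 3,829 (jobless and actively searching, or on temporary layoff).
Labor force = 44,374 + 3,829 = 48,203.
Not in labor force = 613 + 20,687 + 7,790 = 29,090 (those not working and not actively searching are outside the labor force — including those who want a job but have given up searching).
Civilian working-age population = 48,203 + 29,090 = 77,293.
Unemployment rate = 3,829 / 48,203 = 7.94%.
Labor force participation rate = 48,203 / 77,293 = 62.36%.

Unemployment rate ≈ 7.94%; labor force participation rate ≈ 62.36%.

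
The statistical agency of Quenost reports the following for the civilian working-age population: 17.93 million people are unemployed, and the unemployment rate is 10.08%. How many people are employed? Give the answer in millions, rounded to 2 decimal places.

About 159.95 million are employed.

Labor force = U / u = 17.93 / 0.1008 ≈ 177.88 million.
Employed = labor force − unemployed = 177.88 − 17.93 = 159.95 million.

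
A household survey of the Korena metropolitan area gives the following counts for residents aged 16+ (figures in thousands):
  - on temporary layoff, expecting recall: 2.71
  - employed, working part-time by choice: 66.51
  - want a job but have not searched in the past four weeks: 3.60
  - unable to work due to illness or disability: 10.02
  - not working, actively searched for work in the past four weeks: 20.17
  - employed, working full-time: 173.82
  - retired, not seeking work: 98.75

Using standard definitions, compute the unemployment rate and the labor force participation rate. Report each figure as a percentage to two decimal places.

Employed = 66.51 + 173.82 = 240.33 thousand.
Unemployed = 2.71 + 20.17 = 22.88 thousand (jobless and actively searching, or on temporary layoff).
Labor force = 240.33 + 22.88 = 263.21 thousand.
Not in labor force = 3.60 + 10.02 + 98.75 = 112.37 thousand (those not working and not actively searching are outside the labor force — including those who want a job but have given up searching).
Civilian working-age population = 263.21 + 112.37 = 375.58 thousand.
Unemployment rate = 22.88 / 263.21 = 8.69%.
Labor force participation rate = 263.21 / 375.58 = 70.08%.

Unemployment rate ≈ 8.69%; labor force participation rate ≈ 70.08%.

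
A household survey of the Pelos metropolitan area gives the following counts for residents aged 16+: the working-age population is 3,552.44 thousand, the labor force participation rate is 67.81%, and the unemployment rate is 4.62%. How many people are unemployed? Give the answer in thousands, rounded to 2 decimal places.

About 111.29 thousand are unemployed.

Labor force = 0.6781 × 3,552.44 = 2,408.91 thousand.
Unemployed = 0.0462 × 2,408.91 ≈ 111.29 thousand.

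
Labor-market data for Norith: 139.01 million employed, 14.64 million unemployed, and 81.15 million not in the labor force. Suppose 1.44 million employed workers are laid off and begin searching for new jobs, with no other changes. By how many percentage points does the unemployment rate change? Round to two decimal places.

The unemployment rate changes by +0.94 percentage points.

Initially, labor force = 139.01 + 14.64 = 153.65 million, so u = 14.64/153.65 = 9.53%.
After the change, employed falls and unemployed rises by 1.44; labor force unchanged → E = 137.57, U = 16.08, labor force = 153.65 million.
New unemployment rate = 16.08 / 153.65 = 10.47%.
Change = 10.47% − 9.53% = +0.94 percentage points.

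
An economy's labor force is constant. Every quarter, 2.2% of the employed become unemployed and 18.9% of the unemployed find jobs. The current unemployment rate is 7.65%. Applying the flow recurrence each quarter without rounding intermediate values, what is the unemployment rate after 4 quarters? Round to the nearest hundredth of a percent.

Unemployment rate after four quarters ≈ 9.35%.

With a fixed labor force, u_{t+1} = u_t + s·(1−u_t) − f·u_t = u_t·(1−s−f) + s.
Here 1−s−f = 0.789 and s = 0.022.
u_1 = 0.076500 × 0.789 + 0.022 = 0.082359.
u_2 = 0.082359 × 0.789 + 0.022 = 0.086981.
u_3 = 0.086981 × 0.789 + 0.022 = 0.090628.
u_4 = 0.090628 × 0.789 + 0.022 = 0.093505.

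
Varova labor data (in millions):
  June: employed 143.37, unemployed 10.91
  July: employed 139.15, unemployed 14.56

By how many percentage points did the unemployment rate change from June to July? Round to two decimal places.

June: labor force = 143.37 + 10.91 = 154.28; u = 10.91/154.28 = 7.07%.
July: labor force = 139.15 + 14.56 = 153.71; u = 14.56/153.71 = 9.47%.
Change = 9.47% − 7.07% = +2.40 pp.

The unemployment rate changed by +2.40 percentage points.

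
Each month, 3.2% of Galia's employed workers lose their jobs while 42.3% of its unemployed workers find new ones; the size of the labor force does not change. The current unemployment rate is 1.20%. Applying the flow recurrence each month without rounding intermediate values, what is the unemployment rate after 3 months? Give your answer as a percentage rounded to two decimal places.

With a fixed labor force, u_{t+1} = u_t + s·(1−u_t) − f·u_t = u_t·(1−s−f) + s.
Here 1−s−f = 0.545 and s = 0.032.
u_1 = 0.012000 × 0.545 + 0.032 = 0.038540.
u_2 = 0.038540 × 0.545 + 0.032 = 0.053004.
u_3 = 0.053004 × 0.545 + 0.032 = 0.060887.

Unemployment rate after three months ≈ 6.09%.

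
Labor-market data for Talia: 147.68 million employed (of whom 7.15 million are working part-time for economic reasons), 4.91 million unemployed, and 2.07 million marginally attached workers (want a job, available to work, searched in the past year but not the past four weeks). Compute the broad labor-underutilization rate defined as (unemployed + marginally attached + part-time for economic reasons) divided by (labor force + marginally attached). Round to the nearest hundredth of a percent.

Broad underutilization rate ≈ 9.14%.

Labor force = 147.68 + 4.91 = 152.59 million.
Numerator = 4.91 + 2.07 + 7.15 = 14.13 million.
Denominator = 152.59 + 2.07 = 154.66 million.
Broad rate = 14.13 / 154.66 = 9.14%.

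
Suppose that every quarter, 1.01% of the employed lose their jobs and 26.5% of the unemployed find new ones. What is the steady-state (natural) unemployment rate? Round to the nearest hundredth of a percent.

Steady-state unemployment rate ≈ 3.67%.

At steady state the flows balance: s·E = f·U, so U/(E+U) = s/(s+f).
u* = 1.01 / (1.01 + 26.5) = 1.01 / 27.51 = 3.67%.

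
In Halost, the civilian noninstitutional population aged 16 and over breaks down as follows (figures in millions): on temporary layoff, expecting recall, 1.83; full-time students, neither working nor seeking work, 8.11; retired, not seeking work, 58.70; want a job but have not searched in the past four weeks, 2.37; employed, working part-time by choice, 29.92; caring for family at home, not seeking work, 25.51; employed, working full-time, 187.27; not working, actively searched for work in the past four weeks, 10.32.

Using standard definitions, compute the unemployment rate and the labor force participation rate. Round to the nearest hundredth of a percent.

Employed = 29.92 + 187.27 = 217.19 million.
Unemployed = 1.83 + 10.32 = 12.15 million (jobless and actively searching, or on temporary layoff).
Labor force = 217.19 + 12.15 = 229.34 million.
Not in labor force = 8.11 + 58.70 + 2.37 + 25.51 = 94.69 million (those not working and not actively searching are outside the labor force — including those who want a job but have given up searching).
Civilian working-age population = 229.34 + 94.69 = 324.03 million.
Unemployment rate = 12.15 / 229.34 = 5.30%.
Labor force participation rate = 229.34 / 324.03 = 70.78%.

Unemployment rate ≈ 5.30%; labor force participation rate ≈ 70.78%.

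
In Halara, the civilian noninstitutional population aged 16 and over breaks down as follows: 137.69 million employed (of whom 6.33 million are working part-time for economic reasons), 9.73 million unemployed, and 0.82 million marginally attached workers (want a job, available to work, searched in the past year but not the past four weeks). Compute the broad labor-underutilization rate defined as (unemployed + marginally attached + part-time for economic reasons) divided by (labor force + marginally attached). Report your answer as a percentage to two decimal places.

Labor force = 137.69 + 9.73 = 147.42 million.
Numerator = 9.73 + 0.82 + 6.33 = 16.88 million.
Denominator = 147.42 + 0.82 = 148.24 million.
Broad rate = 16.88 / 148.24 = 11.39%.

Broad underutilization rate ≈ 11.39%.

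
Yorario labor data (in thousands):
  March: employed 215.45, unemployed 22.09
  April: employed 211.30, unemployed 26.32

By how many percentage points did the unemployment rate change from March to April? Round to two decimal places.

The unemployment rate changed by +1.78 percentage points.

March: labor force = 215.45 + 22.09 = 237.54; u = 22.09/237.54 = 9.30%.
April: labor force = 211.30 + 26.32 = 237.62; u = 26.32/237.62 = 11.08%.
Change = 11.08% − 9.30% = +1.78 pp.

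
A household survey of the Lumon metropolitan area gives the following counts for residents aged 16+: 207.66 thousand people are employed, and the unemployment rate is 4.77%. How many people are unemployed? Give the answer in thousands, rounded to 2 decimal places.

About 10.40 thousand are unemployed.

Let U be the number unemployed. The labor force is E + U, and U/(E+U) = 0.0477.
So U = 0.0477 × 207.66 / (1 − 0.0477) = 9.9054 / 0.9523 ≈ 10.40 thousand.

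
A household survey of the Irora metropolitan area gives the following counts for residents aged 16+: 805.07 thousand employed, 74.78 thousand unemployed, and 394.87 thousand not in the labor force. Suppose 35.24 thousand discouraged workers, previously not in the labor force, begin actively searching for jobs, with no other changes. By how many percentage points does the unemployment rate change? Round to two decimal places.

Initially, labor force = 805.07 + 74.78 = 879.85 thousand, so u = 74.78/879.85 = 8.50%.
After the change, unemployed and labor force both rise by 35.24 → E = 805.07, U = 110.02, labor force = 915.09 thousand.
New unemployment rate = 110.02 / 915.09 = 12.02%.
Change = 12.02% − 8.50% = +3.52 percentage points.

The unemployment rate changes by +3.52 percentage points.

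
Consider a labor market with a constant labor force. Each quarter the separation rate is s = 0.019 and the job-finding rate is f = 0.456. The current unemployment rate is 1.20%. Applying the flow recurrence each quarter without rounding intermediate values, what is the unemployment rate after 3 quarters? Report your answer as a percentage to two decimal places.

With a fixed labor force, u_{t+1} = u_t + s·(1−u_t) − f·u_t = u_t·(1−s−f) + s.
Here 1−s−f = 0.525 and s = 0.019.
u_1 = 0.012000 × 0.525 + 0.019 = 0.025300.
u_2 = 0.025300 × 0.525 + 0.019 = 0.032282.
u_3 = 0.032282 × 0.525 + 0.019 = 0.035948.

Unemployment rate after three quarters ≈ 3.59%.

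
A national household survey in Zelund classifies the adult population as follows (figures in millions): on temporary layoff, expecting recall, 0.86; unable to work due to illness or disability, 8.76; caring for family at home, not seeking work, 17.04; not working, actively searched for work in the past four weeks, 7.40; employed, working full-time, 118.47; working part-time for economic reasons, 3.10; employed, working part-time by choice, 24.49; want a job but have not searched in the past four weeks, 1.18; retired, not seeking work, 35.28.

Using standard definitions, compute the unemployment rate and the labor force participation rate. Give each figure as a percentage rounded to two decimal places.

Unemployment rate ≈ 5.35%; labor force participation rate ≈ 71.25%.

Employed = 118.47 + 3.10 + 24.49 = 146.06 million (anyone who worked, including part-time for economic reasons, counts as employed).
Unemployed = 0.86 + 7.40 = 8.26 million (jobless and actively searching, or on temporary layoff).
Labor force = 146.06 + 8.26 = 154.32 million.
Not in labor force = 8.76 + 17.04 + 1.18 + 35.28 = 62.26 million (those not working and not actively searching are outside the labor force — including those who want a job but have given up searching).
Civilian working-age population = 154.32 + 62.26 = 216.58 million.
Unemployment rate = 8.26 / 154.32 = 5.35%.
Labor force participation rate = 154.32 / 216.58 = 71.25%.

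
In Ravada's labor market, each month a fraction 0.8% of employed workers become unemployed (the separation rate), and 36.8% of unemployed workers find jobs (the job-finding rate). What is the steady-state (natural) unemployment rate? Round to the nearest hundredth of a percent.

At steady state the flows balance: s·E = f·U, so U/(E+U) = s/(s+f).
u* = 0.8 / (0.8 + 36.8) = 0.8 / 37.60 = 2.13%.

Steady-state unemployment rate ≈ 2.13%.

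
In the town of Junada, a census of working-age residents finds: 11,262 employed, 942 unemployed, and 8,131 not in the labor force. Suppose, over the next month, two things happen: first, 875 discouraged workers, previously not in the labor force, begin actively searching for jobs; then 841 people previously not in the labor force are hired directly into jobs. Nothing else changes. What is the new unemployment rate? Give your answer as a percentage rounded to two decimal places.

Initially, labor force = 11,262 + 942 = 12,204, so u = 942/12,204 = 7.72%.
After the first change, unemployed and labor force both rise by 875 → E = 11,262, U = 1,817, labor force = 13,079.
After the second change, employed and labor force both rise by 841; unemployed unchanged → E = 12,103, U = 1,817, labor force = 13,920.
New unemployment rate = 1,817 / 13,920 = 13.05%.

New unemployment rate ≈ 13.05%.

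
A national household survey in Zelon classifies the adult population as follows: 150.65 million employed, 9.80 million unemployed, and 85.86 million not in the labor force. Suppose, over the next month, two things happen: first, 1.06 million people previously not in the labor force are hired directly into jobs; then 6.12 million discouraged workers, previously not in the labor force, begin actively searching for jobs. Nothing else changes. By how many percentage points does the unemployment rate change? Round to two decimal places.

The unemployment rate changes by +3.39 percentage points.

Initially, labor force = 150.65 + 9.80 = 160.45 million, so u = 9.80/160.45 = 6.11%.
After the first change, employed and labor force both rise by 1.06; unemployed unchanged → E = 151.71, U = 9.80, labor force = 161.51 million.
After the second change, unemployed and labor force both rise by 6.12 → E = 151.71, U = 15.92, labor force = 167.63 million.
New unemployment rate = 15.92 / 167.63 = 9.50%.
Change = 9.50% − 6.11% = +3.39 percentage points.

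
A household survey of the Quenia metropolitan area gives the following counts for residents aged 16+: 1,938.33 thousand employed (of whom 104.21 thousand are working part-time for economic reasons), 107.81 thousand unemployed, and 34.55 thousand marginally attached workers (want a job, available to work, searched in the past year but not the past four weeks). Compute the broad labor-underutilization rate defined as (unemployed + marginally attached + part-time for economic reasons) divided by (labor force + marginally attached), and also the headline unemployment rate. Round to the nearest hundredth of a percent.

Broad underutilization rate ≈ 11.85%; headline unemployment rate ≈ 5.27%.

Labor force = 1,938.33 + 107.81 = 2,046.14 thousand.
Numerator = 107.81 + 34.55 + 104.21 = 246.57 thousand.
Denominator = 2,046.14 + 34.55 = 2,080.69 thousand.
Broad rate = 246.57 / 2,080.69 = 11.85%.
Headline unemployment rate = 107.81 / 2,046.14 = 5.27%.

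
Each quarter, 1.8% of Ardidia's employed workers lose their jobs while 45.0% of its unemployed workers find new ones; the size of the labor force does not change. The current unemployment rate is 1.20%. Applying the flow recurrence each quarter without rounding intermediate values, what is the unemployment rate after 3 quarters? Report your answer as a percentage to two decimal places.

With a fixed labor force, u_{t+1} = u_t + s·(1−u_t) − f·u_t = u_t·(1−s−f) + s.
Here 1−s−f = 0.532 and s = 0.018.
u_1 = 0.012000 × 0.532 + 0.018 = 0.024384.
u_2 = 0.024384 × 0.532 + 0.018 = 0.030972.
u_3 = 0.030972 × 0.532 + 0.018 = 0.034477.

Unemployment rate after three quarters ≈ 3.45%.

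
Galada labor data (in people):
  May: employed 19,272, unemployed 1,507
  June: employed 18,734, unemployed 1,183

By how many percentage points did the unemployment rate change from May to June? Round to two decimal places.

May: labor force = 19,272 + 1,507 = 20,779; u = 1,507/20,779 = 7.25%.
June: labor force = 18,734 + 1,183 = 19,917; u = 1,183/19,917 = 5.94%.
Change = 5.94% − 7.25% = −1.31 pp.

The unemployment rate changed by −1.31 percentage points.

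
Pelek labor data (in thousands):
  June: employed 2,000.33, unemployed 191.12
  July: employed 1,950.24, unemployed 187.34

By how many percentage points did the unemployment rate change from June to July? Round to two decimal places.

The unemployment rate changed by +0.04 percentage points.

June: labor force = 2,000.33 + 191.12 = 2,191.45; u = 191.12/2,191.45 = 8.72%.
July: labor force = 1,950.24 + 187.34 = 2,137.58; u = 187.34/2,137.58 = 8.76%.
Change = 8.76% − 8.72% = +0.04 pp.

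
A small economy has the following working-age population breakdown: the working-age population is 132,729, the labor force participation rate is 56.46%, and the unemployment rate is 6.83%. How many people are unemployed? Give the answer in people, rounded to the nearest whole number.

Labor force = 0.5646 × 132,729 = 74,939.
Unemployed = 0.0683 × 74,939 ≈ 5,118.

About 5,118 are unemployed.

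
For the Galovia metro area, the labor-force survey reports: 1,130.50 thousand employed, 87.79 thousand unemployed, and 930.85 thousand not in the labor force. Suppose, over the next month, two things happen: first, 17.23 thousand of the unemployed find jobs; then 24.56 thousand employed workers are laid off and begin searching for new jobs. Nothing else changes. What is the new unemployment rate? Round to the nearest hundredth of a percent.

Initially, labor force = 1,130.50 + 87.79 = 1,218.29 thousand, so u = 87.79/1,218.29 = 7.21%.
After the first change, unemployed falls and employed rises by 17.23; labor force unchanged → E = 1,147.73, U = 70.56, labor force = 1,218.29 thousand.
After the second change, employed falls and unemployed rises by 24.56; labor force unchanged → E = 1,123.17, U = 95.12, labor force = 1,218.29 thousand.
New unemployment rate = 95.12 / 1,218.29 = 7.81%.

New unemployment rate ≈ 7.81%.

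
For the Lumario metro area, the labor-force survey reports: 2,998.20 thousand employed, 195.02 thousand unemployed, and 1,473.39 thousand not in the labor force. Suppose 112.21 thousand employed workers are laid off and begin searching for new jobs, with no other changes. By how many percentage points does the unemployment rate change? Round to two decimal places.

Initially, labor force = 2,998.20 + 195.02 = 3,193.22 thousand, so u = 195.02/3,193.22 = 6.11%.
After the change, employed falls and unemployed rises by 112.21; labor force unchanged → E = 2,885.99, U = 307.23, labor force = 3,193.22 thousand.
New unemployment rate = 307.23 / 3,193.22 = 9.62%.
Change = 9.62% − 6.11% = +3.51 percentage points.

The unemployment rate changes by +3.51 percentage points.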